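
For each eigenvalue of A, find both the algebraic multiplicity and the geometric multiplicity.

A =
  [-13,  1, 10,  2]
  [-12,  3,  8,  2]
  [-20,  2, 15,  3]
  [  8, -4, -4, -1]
λ = 1: alg = 4, geom = 2

Step 1 — factor the characteristic polynomial to read off the algebraic multiplicities:
  χ_A(x) = (x - 1)^4

Step 2 — compute geometric multiplicities via the rank-nullity identity g(λ) = n − rank(A − λI):
  rank(A − (1)·I) = 2, so dim ker(A − (1)·I) = n − 2 = 2

Summary:
  λ = 1: algebraic multiplicity = 4, geometric multiplicity = 2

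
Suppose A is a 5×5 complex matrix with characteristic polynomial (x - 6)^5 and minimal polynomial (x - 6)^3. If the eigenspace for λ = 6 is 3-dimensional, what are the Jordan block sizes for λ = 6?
Block sizes for λ = 6: [3, 1, 1]

Step 1 — from the characteristic polynomial, algebraic multiplicity of λ = 6 is 5. From dim ker(A − (6)·I) = 3, there are exactly 3 Jordan blocks for λ = 6.
Step 2 — from the minimal polynomial, the factor (x − 6)^3 tells us the largest block for λ = 6 has size 3.
Step 3 — with total size 5, 3 blocks, and largest block 3, the block sizes (in nonincreasing order) are [3, 1, 1].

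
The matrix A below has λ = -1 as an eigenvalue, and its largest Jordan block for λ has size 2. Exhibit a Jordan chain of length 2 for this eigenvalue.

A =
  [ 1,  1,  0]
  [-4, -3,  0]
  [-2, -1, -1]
A Jordan chain for λ = -1 of length 2:
v_1 = (2, -4, -2)ᵀ
v_2 = (1, 0, 0)ᵀ

Let N = A − (-1)·I. We want v_2 with N^2 v_2 = 0 but N^1 v_2 ≠ 0; then v_{j-1} := N · v_j for j = 2, …, 2.

Pick v_2 = (1, 0, 0)ᵀ.
Then v_1 = N · v_2 = (2, -4, -2)ᵀ.

Sanity check: (A − (-1)·I) v_1 = (0, 0, 0)ᵀ = 0. ✓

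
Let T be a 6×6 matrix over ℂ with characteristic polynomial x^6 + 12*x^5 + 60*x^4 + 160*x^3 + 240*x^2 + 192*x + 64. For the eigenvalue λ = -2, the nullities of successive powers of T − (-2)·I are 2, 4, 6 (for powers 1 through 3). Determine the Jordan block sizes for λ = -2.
Block sizes for λ = -2: [3, 3]

From the dimensions of kernels of powers, the number of Jordan blocks of size at least j is d_j − d_{j−1} where d_j = dim ker(N^j) (with d_0 = 0). Computing the differences gives [2, 2, 2].
The number of blocks of size exactly k is (#blocks of size ≥ k) − (#blocks of size ≥ k + 1), so the partition is: 2 block(s) of size 3.
In nonincreasing order the block sizes are [3, 3].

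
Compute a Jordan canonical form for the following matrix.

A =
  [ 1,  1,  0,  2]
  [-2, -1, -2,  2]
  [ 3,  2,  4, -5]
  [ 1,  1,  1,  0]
J_2(1) ⊕ J_2(1)

The characteristic polynomial is
  det(x·I − A) = x^4 - 4*x^3 + 6*x^2 - 4*x + 1 = (x - 1)^4

Eigenvalues and multiplicities (the geometric multiplicity of λ is n − rank(A − λI), which equals the number of Jordan blocks for λ):
  λ = 1: algebraic multiplicity = 4, geometric multiplicity = 2

Determining the block sizes for each eigenvalue:
  λ = 1: with am = 4 and gm = 2, the partition is not yet determined (e.g. several partitions of 4 into 2 parts exist). Let N = A − (1)·I. Computing rank(N^1) = 2, rank(N^2) = 0; the number of blocks of size ≥ j is rank(N^{j−1}) − rank(N^j), giving [2, 2]. So we have 2 block(s) of size 2 → block sizes [2, 2]

Assembling the blocks gives a Jordan form
J =
  [1, 1, 0, 0]
  [0, 1, 0, 0]
  [0, 0, 1, 1]
  [0, 0, 0, 1]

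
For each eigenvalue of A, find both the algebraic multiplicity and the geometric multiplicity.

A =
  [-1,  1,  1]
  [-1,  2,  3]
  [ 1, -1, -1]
λ = 0: alg = 3, geom = 1

Step 1 — factor the characteristic polynomial to read off the algebraic multiplicities:
  χ_A(x) = x^3

Step 2 — compute geometric multiplicities via the rank-nullity identity g(λ) = n − rank(A − λI):
  rank(A − (0)·I) = 2, so dim ker(A − (0)·I) = n − 2 = 1

Summary:
  λ = 0: algebraic multiplicity = 3, geometric multiplicity = 1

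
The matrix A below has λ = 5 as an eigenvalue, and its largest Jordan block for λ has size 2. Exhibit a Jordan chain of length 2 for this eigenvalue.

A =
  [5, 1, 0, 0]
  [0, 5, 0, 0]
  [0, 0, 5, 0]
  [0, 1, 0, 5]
A Jordan chain for λ = 5 of length 2:
v_1 = (1, 0, 0, 1)ᵀ
v_2 = (0, 1, 0, 0)ᵀ

Let N = A − (5)·I. We want v_2 with N^2 v_2 = 0 but N^1 v_2 ≠ 0; then v_{j-1} := N · v_j for j = 2, …, 2.

Pick v_2 = (0, 1, 0, 0)ᵀ.
Then v_1 = N · v_2 = (1, 0, 0, 1)ᵀ.

Sanity check: (A − (5)·I) v_1 = (0, 0, 0, 0)ᵀ = 0. ✓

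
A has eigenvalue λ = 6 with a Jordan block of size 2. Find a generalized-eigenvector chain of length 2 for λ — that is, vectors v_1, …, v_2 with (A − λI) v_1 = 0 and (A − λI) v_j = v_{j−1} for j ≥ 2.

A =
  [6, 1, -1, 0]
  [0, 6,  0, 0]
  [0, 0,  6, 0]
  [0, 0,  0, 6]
A Jordan chain for λ = 6 of length 2:
v_1 = (1, 0, 0, 0)ᵀ
v_2 = (0, 1, 0, 0)ᵀ

Let N = A − (6)·I. We want v_2 with N^2 v_2 = 0 but N^1 v_2 ≠ 0; then v_{j-1} := N · v_j for j = 2, …, 2.

Pick v_2 = (0, 1, 0, 0)ᵀ.
Then v_1 = N · v_2 = (1, 0, 0, 0)ᵀ.

Sanity check: (A − (6)·I) v_1 = (0, 0, 0, 0)ᵀ = 0. ✓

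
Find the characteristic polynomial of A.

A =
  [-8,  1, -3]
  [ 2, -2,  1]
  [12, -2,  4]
x^3 + 6*x^2 + 12*x + 8

Expanding det(x·I − A) (e.g. by cofactor expansion or by noting that A is similar to its Jordan form J, which has the same characteristic polynomial as A) gives
  χ_A(x) = x^3 + 6*x^2 + 12*x + 8
which factors as (x + 2)^3. The eigenvalues (with algebraic multiplicities) are λ = -2 with multiplicity 3.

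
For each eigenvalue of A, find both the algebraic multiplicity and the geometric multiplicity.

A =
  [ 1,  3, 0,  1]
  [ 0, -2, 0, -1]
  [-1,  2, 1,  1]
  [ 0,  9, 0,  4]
λ = 1: alg = 4, geom = 2

Step 1 — factor the characteristic polynomial to read off the algebraic multiplicities:
  χ_A(x) = (x - 1)^4

Step 2 — compute geometric multiplicities via the rank-nullity identity g(λ) = n − rank(A − λI):
  rank(A − (1)·I) = 2, so dim ker(A − (1)·I) = n − 2 = 2

Summary:
  λ = 1: algebraic multiplicity = 4, geometric multiplicity = 2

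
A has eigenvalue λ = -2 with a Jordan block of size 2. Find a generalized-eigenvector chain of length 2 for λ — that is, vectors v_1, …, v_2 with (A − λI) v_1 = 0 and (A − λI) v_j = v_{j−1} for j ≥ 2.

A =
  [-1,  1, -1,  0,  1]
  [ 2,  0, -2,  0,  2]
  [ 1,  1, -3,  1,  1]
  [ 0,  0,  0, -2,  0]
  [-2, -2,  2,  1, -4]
A Jordan chain for λ = -2 of length 2:
v_1 = (1, 2, 1, 0, -2)ᵀ
v_2 = (1, 0, 0, 0, 0)ᵀ

Let N = A − (-2)·I. We want v_2 with N^2 v_2 = 0 but N^1 v_2 ≠ 0; then v_{j-1} := N · v_j for j = 2, …, 2.

Pick v_2 = (1, 0, 0, 0, 0)ᵀ.
Then v_1 = N · v_2 = (1, 2, 1, 0, -2)ᵀ.

Sanity check: (A − (-2)·I) v_1 = (0, 0, 0, 0, 0)ᵀ = 0. ✓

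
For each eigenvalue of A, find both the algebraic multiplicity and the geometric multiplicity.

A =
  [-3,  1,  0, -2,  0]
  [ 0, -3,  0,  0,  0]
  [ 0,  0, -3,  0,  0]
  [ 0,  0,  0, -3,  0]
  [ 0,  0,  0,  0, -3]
λ = -3: alg = 5, geom = 4

Step 1 — factor the characteristic polynomial to read off the algebraic multiplicities:
  χ_A(x) = (x + 3)^5

Step 2 — compute geometric multiplicities via the rank-nullity identity g(λ) = n − rank(A − λI):
  rank(A − (-3)·I) = 1, so dim ker(A − (-3)·I) = n − 1 = 4

Summary:
  λ = -3: algebraic multiplicity = 5, geometric multiplicity = 4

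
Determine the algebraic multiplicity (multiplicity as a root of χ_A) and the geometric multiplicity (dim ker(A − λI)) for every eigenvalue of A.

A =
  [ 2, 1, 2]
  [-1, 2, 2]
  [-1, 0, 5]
λ = 3: alg = 3, geom = 1

Step 1 — factor the characteristic polynomial to read off the algebraic multiplicities:
  χ_A(x) = (x - 3)^3

Step 2 — compute geometric multiplicities via the rank-nullity identity g(λ) = n − rank(A − λI):
  rank(A − (3)·I) = 2, so dim ker(A − (3)·I) = n − 2 = 1

Summary:
  λ = 3: algebraic multiplicity = 3, geometric multiplicity = 1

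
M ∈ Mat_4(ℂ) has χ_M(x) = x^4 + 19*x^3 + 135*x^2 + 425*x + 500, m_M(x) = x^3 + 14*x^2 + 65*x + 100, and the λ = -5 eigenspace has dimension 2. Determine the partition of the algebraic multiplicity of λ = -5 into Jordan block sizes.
Block sizes for λ = -5: [2, 1]

Step 1 — from the characteristic polynomial, algebraic multiplicity of λ = -5 is 3. From dim ker(M − (-5)·I) = 2, there are exactly 2 Jordan blocks for λ = -5.
Step 2 — from the minimal polynomial, the factor (x + 5)^2 tells us the largest block for λ = -5 has size 2.
Step 3 — with total size 3, 2 blocks, and largest block 2, the block sizes (in nonincreasing order) are [2, 1].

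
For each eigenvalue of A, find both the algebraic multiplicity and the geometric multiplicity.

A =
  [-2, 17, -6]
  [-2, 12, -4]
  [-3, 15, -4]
λ = 2: alg = 3, geom = 1

Step 1 — factor the characteristic polynomial to read off the algebraic multiplicities:
  χ_A(x) = (x - 2)^3

Step 2 — compute geometric multiplicities via the rank-nullity identity g(λ) = n − rank(A − λI):
  rank(A − (2)·I) = 2, so dim ker(A − (2)·I) = n − 2 = 1

Summary:
  λ = 2: algebraic multiplicity = 3, geometric multiplicity = 1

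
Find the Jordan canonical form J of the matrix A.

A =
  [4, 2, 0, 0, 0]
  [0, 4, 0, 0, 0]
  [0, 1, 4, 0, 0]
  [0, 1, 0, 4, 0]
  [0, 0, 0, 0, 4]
J_2(4) ⊕ J_1(4) ⊕ J_1(4) ⊕ J_1(4)

The characteristic polynomial is
  det(x·I − A) = x^5 - 20*x^4 + 160*x^3 - 640*x^2 + 1280*x - 1024 = (x - 4)^5

Eigenvalues and multiplicities (the geometric multiplicity of λ is n − rank(A − λI), which equals the number of Jordan blocks for λ):
  λ = 4: algebraic multiplicity = 5, geometric multiplicity = 4

Determining the block sizes for each eigenvalue:
  λ = 4: 4 blocks summing to 5 forces exactly one block of size 2 and the rest size 1 → block sizes [2, 1, 1, 1]

Assembling the blocks gives a Jordan form
J =
  [4, 1, 0, 0, 0]
  [0, 4, 0, 0, 0]
  [0, 0, 4, 0, 0]
  [0, 0, 0, 4, 0]
  [0, 0, 0, 0, 4]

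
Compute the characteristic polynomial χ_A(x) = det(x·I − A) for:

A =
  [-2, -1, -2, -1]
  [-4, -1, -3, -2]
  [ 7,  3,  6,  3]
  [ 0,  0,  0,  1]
x^4 - 4*x^3 + 6*x^2 - 4*x + 1

Expanding det(x·I − A) (e.g. by cofactor expansion or by noting that A is similar to its Jordan form J, which has the same characteristic polynomial as A) gives
  χ_A(x) = x^4 - 4*x^3 + 6*x^2 - 4*x + 1
which factors as (x - 1)^4. The eigenvalues (with algebraic multiplicities) are λ = 1 with multiplicity 4.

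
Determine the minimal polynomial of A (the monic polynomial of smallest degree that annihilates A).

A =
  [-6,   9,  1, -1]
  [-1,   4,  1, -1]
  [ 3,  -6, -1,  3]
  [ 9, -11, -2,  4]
x^3 + x^2 - 16*x + 20

The characteristic polynomial is χ_A(x) = (x - 2)^3*(x + 5), so the eigenvalues are known. The minimal polynomial is
  m_A(x) = Π_λ (x − λ)^{k_λ}
where k_λ is the size of the *largest* Jordan block for λ (equivalently, the smallest k with (A − λI)^k v = 0 for every generalised eigenvector v of λ).

  λ = -5: largest Jordan block has size 1, contributing (x + 5)
  λ = 2: largest Jordan block has size 2, contributing (x − 2)^2

So m_A(x) = (x - 2)^2*(x + 5) = x^3 + x^2 - 16*x + 20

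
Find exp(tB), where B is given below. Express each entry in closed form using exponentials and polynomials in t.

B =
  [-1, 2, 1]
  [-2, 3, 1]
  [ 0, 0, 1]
e^{tB} =
  [-2*t*exp(t) + exp(t), 2*t*exp(t), t*exp(t)]
  [-2*t*exp(t), 2*t*exp(t) + exp(t), t*exp(t)]
  [0, 0, exp(t)]

Strategy: write B = P · J · P⁻¹ where J is a Jordan canonical form, so e^{tB} = P · e^{tJ} · P⁻¹, and e^{tJ} can be computed block-by-block.

B has Jordan form
J =
  [1, 1, 0]
  [0, 1, 0]
  [0, 0, 1]
(up to reordering of blocks).

Per-block formulas:
  For a 2×2 Jordan block J_2(1): exp(t · J_2(1)) = e^(1t)·(I + t·N), where N is the 2×2 nilpotent shift.
  For a 1×1 block at λ = 1: exp(t · [1]) = [e^(1t)].

After assembling e^{tJ} and conjugating by P, we get:

e^{tB} =
  [-2*t*exp(t) + exp(t), 2*t*exp(t), t*exp(t)]
  [-2*t*exp(t), 2*t*exp(t) + exp(t), t*exp(t)]
  [0, 0, exp(t)]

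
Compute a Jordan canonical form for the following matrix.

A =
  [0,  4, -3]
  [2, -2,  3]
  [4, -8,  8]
J_2(2) ⊕ J_1(2)

The characteristic polynomial is
  det(x·I − A) = x^3 - 6*x^2 + 12*x - 8 = (x - 2)^3

Eigenvalues and multiplicities (the geometric multiplicity of λ is n − rank(A − λI), which equals the number of Jordan blocks for λ):
  λ = 2: algebraic multiplicity = 3, geometric multiplicity = 2

Determining the block sizes for each eigenvalue:
  λ = 2: 2 blocks summing to 3 forces exactly one block of size 2 and the rest size 1 → block sizes [2, 1]

Assembling the blocks gives a Jordan form
J =
  [2, 1, 0]
  [0, 2, 0]
  [0, 0, 2]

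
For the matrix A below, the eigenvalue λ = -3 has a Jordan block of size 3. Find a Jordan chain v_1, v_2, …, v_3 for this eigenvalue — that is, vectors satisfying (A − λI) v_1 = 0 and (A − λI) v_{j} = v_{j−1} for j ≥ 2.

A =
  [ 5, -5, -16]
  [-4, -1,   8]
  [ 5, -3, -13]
A Jordan chain for λ = -3 of length 3:
v_1 = (4, 0, 2)ᵀ
v_2 = (8, -4, 5)ᵀ
v_3 = (1, 0, 0)ᵀ

Let N = A − (-3)·I. We want v_3 with N^3 v_3 = 0 but N^2 v_3 ≠ 0; then v_{j-1} := N · v_j for j = 3, …, 2.

Pick v_3 = (1, 0, 0)ᵀ.
Then v_2 = N · v_3 = (8, -4, 5)ᵀ.
Then v_1 = N · v_2 = (4, 0, 2)ᵀ.

Sanity check: (A − (-3)·I) v_1 = (0, 0, 0)ᵀ = 0. ✓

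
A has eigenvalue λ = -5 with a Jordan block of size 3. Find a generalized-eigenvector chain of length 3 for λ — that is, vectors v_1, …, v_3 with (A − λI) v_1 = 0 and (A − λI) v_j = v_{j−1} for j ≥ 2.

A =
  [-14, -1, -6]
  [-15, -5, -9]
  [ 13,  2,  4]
A Jordan chain for λ = -5 of length 3:
v_1 = (18, 18, -30)ᵀ
v_2 = (-9, -15, 13)ᵀ
v_3 = (1, 0, 0)ᵀ

Let N = A − (-5)·I. We want v_3 with N^3 v_3 = 0 but N^2 v_3 ≠ 0; then v_{j-1} := N · v_j for j = 3, …, 2.

Pick v_3 = (1, 0, 0)ᵀ.
Then v_2 = N · v_3 = (-9, -15, 13)ᵀ.
Then v_1 = N · v_2 = (18, 18, -30)ᵀ.

Sanity check: (A − (-5)·I) v_1 = (0, 0, 0)ᵀ = 0. ✓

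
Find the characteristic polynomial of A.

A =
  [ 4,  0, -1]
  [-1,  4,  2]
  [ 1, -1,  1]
x^3 - 9*x^2 + 27*x - 27

Expanding det(x·I − A) (e.g. by cofactor expansion or by noting that A is similar to its Jordan form J, which has the same characteristic polynomial as A) gives
  χ_A(x) = x^3 - 9*x^2 + 27*x - 27
which factors as (x - 3)^3. The eigenvalues (with algebraic multiplicities) are λ = 3 with multiplicity 3.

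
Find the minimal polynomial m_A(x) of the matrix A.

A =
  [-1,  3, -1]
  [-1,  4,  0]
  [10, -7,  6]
x^3 - 9*x^2 + 27*x - 27

The characteristic polynomial is χ_A(x) = (x - 3)^3, so the eigenvalues are known. The minimal polynomial is
  m_A(x) = Π_λ (x − λ)^{k_λ}
where k_λ is the size of the *largest* Jordan block for λ (equivalently, the smallest k with (A − λI)^k v = 0 for every generalised eigenvector v of λ).

  λ = 3: largest Jordan block has size 3, contributing (x − 3)^3

So m_A(x) = (x - 3)^3 = x^3 - 9*x^2 + 27*x - 27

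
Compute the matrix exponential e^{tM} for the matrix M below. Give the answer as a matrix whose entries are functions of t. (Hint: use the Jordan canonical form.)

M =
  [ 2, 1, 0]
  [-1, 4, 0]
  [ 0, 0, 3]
e^{tM} =
  [-t*exp(3*t) + exp(3*t), t*exp(3*t), 0]
  [-t*exp(3*t), t*exp(3*t) + exp(3*t), 0]
  [0, 0, exp(3*t)]

Strategy: write M = P · J · P⁻¹ where J is a Jordan canonical form, so e^{tM} = P · e^{tJ} · P⁻¹, and e^{tJ} can be computed block-by-block.

M has Jordan form
J =
  [3, 1, 0]
  [0, 3, 0]
  [0, 0, 3]
(up to reordering of blocks).

Per-block formulas:
  For a 1×1 block at λ = 3: exp(t · [3]) = [e^(3t)].
  For a 2×2 Jordan block J_2(3): exp(t · J_2(3)) = e^(3t)·(I + t·N), where N is the 2×2 nilpotent shift.

After assembling e^{tJ} and conjugating by P, we get:

e^{tM} =
  [-t*exp(3*t) + exp(3*t), t*exp(3*t), 0]
  [-t*exp(3*t), t*exp(3*t) + exp(3*t), 0]
  [0, 0, exp(3*t)]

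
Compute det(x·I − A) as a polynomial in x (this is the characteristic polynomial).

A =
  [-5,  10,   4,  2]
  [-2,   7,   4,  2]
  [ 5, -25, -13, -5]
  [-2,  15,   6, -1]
x^4 + 12*x^3 + 54*x^2 + 108*x + 81

Expanding det(x·I − A) (e.g. by cofactor expansion or by noting that A is similar to its Jordan form J, which has the same characteristic polynomial as A) gives
  χ_A(x) = x^4 + 12*x^3 + 54*x^2 + 108*x + 81
which factors as (x + 3)^4. The eigenvalues (with algebraic multiplicities) are λ = -3 with multiplicity 4.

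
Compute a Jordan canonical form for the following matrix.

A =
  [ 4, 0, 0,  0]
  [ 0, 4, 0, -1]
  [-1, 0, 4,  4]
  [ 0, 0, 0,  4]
J_2(4) ⊕ J_2(4)

The characteristic polynomial is
  det(x·I − A) = x^4 - 16*x^3 + 96*x^2 - 256*x + 256 = (x - 4)^4

Eigenvalues and multiplicities (the geometric multiplicity of λ is n − rank(A − λI), which equals the number of Jordan blocks for λ):
  λ = 4: algebraic multiplicity = 4, geometric multiplicity = 2

Determining the block sizes for each eigenvalue:
  λ = 4: with am = 4 and gm = 2, the partition is not yet determined (e.g. several partitions of 4 into 2 parts exist). Let N = A − (4)·I. Computing rank(N^1) = 2, rank(N^2) = 0; the number of blocks of size ≥ j is rank(N^{j−1}) − rank(N^j), giving [2, 2]. So we have 2 block(s) of size 2 → block sizes [2, 2]

Assembling the blocks gives a Jordan form
J =
  [4, 1, 0, 0]
  [0, 4, 0, 0]
  [0, 0, 4, 1]
  [0, 0, 0, 4]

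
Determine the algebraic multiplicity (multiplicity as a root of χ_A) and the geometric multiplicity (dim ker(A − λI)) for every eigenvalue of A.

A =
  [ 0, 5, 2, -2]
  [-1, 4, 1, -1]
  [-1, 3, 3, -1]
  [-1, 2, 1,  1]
λ = 2: alg = 4, geom = 2

Step 1 — factor the characteristic polynomial to read off the algebraic multiplicities:
  χ_A(x) = (x - 2)^4

Step 2 — compute geometric multiplicities via the rank-nullity identity g(λ) = n − rank(A − λI):
  rank(A − (2)·I) = 2, so dim ker(A − (2)·I) = n − 2 = 2

Summary:
  λ = 2: algebraic multiplicity = 4, geometric multiplicity = 2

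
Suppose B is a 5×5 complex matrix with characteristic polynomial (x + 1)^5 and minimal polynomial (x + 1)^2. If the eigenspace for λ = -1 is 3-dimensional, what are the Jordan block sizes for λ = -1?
Block sizes for λ = -1: [2, 2, 1]

Step 1 — from the characteristic polynomial, algebraic multiplicity of λ = -1 is 5. From dim ker(B − (-1)·I) = 3, there are exactly 3 Jordan blocks for λ = -1.
Step 2 — from the minimal polynomial, the factor (x + 1)^2 tells us the largest block for λ = -1 has size 2.
Step 3 — with total size 5, 3 blocks, and largest block 2, the block sizes (in nonincreasing order) are [2, 2, 1].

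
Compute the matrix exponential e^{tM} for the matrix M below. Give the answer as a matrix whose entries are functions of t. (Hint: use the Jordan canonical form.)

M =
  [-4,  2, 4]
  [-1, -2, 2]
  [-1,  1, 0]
e^{tM} =
  [-t^2*exp(-2*t) - 2*t*exp(-2*t) + exp(-2*t), 2*t*exp(-2*t), 2*t^2*exp(-2*t) + 4*t*exp(-2*t)]
  [-t*exp(-2*t), exp(-2*t), 2*t*exp(-2*t)]
  [-t^2*exp(-2*t)/2 - t*exp(-2*t), t*exp(-2*t), t^2*exp(-2*t) + 2*t*exp(-2*t) + exp(-2*t)]

Strategy: write M = P · J · P⁻¹ where J is a Jordan canonical form, so e^{tM} = P · e^{tJ} · P⁻¹, and e^{tJ} can be computed block-by-block.

M has Jordan form
J =
  [-2,  1,  0]
  [ 0, -2,  1]
  [ 0,  0, -2]
(up to reordering of blocks).

Per-block formulas:
  For a 3×3 Jordan block J_3(-2): exp(t · J_3(-2)) = e^(-2t)·(I + t·N + (t^2/2)·N^2), where N is the 3×3 nilpotent shift.

After assembling e^{tJ} and conjugating by P, we get:

e^{tM} =
  [-t^2*exp(-2*t) - 2*t*exp(-2*t) + exp(-2*t), 2*t*exp(-2*t), 2*t^2*exp(-2*t) + 4*t*exp(-2*t)]
  [-t*exp(-2*t), exp(-2*t), 2*t*exp(-2*t)]
  [-t^2*exp(-2*t)/2 - t*exp(-2*t), t*exp(-2*t), t^2*exp(-2*t) + 2*t*exp(-2*t) + exp(-2*t)]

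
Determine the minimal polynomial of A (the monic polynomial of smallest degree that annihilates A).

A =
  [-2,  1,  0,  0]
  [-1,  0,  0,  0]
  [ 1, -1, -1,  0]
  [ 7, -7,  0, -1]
x^2 + 2*x + 1

The characteristic polynomial is χ_A(x) = (x + 1)^4, so the eigenvalues are known. The minimal polynomial is
  m_A(x) = Π_λ (x − λ)^{k_λ}
where k_λ is the size of the *largest* Jordan block for λ (equivalently, the smallest k with (A − λI)^k v = 0 for every generalised eigenvector v of λ).

  λ = -1: largest Jordan block has size 2, contributing (x + 1)^2

So m_A(x) = (x + 1)^2 = x^2 + 2*x + 1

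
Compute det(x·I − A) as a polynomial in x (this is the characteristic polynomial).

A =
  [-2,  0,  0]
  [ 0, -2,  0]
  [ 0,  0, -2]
x^3 + 6*x^2 + 12*x + 8

Expanding det(x·I − A) (e.g. by cofactor expansion or by noting that A is similar to its Jordan form J, which has the same characteristic polynomial as A) gives
  χ_A(x) = x^3 + 6*x^2 + 12*x + 8
which factors as (x + 2)^3. The eigenvalues (with algebraic multiplicities) are λ = -2 with multiplicity 3.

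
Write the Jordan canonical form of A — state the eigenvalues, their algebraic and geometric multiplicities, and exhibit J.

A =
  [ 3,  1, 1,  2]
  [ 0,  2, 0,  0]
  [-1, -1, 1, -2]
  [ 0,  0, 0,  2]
J_2(2) ⊕ J_1(2) ⊕ J_1(2)

The characteristic polynomial is
  det(x·I − A) = x^4 - 8*x^3 + 24*x^2 - 32*x + 16 = (x - 2)^4

Eigenvalues and multiplicities (the geometric multiplicity of λ is n − rank(A − λI), which equals the number of Jordan blocks for λ):
  λ = 2: algebraic multiplicity = 4, geometric multiplicity = 3

Determining the block sizes for each eigenvalue:
  λ = 2: 3 blocks summing to 4 forces exactly one block of size 2 and the rest size 1 → block sizes [2, 1, 1]

Assembling the blocks gives a Jordan form
J =
  [2, 1, 0, 0]
  [0, 2, 0, 0]
  [0, 0, 2, 0]
  [0, 0, 0, 2]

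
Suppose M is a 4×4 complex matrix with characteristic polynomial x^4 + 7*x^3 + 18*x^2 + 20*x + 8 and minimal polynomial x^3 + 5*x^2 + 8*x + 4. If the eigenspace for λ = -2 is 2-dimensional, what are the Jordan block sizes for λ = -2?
Block sizes for λ = -2: [2, 1]

Step 1 — from the characteristic polynomial, algebraic multiplicity of λ = -2 is 3. From dim ker(M − (-2)·I) = 2, there are exactly 2 Jordan blocks for λ = -2.
Step 2 — from the minimal polynomial, the factor (x + 2)^2 tells us the largest block for λ = -2 has size 2.
Step 3 — with total size 3, 2 blocks, and largest block 2, the block sizes (in nonincreasing order) are [2, 1].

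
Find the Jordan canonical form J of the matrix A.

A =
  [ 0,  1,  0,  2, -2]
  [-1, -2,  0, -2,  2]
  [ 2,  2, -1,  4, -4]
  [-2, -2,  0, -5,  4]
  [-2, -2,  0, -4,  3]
J_2(-1) ⊕ J_1(-1) ⊕ J_1(-1) ⊕ J_1(-1)

The characteristic polynomial is
  det(x·I − A) = x^5 + 5*x^4 + 10*x^3 + 10*x^2 + 5*x + 1 = (x + 1)^5

Eigenvalues and multiplicities (the geometric multiplicity of λ is n − rank(A − λI), which equals the number of Jordan blocks for λ):
  λ = -1: algebraic multiplicity = 5, geometric multiplicity = 4

Determining the block sizes for each eigenvalue:
  λ = -1: 4 blocks summing to 5 forces exactly one block of size 2 and the rest size 1 → block sizes [2, 1, 1, 1]

Assembling the blocks gives a Jordan form
J =
  [-1,  1,  0,  0,  0]
  [ 0, -1,  0,  0,  0]
  [ 0,  0, -1,  0,  0]
  [ 0,  0,  0, -1,  0]
  [ 0,  0,  0,  0, -1]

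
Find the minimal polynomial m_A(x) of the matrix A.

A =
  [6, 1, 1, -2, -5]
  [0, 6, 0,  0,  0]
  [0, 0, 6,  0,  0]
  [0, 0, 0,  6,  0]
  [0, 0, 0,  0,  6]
x^2 - 12*x + 36

The characteristic polynomial is χ_A(x) = (x - 6)^5, so the eigenvalues are known. The minimal polynomial is
  m_A(x) = Π_λ (x − λ)^{k_λ}
where k_λ is the size of the *largest* Jordan block for λ (equivalently, the smallest k with (A − λI)^k v = 0 for every generalised eigenvector v of λ).

  λ = 6: largest Jordan block has size 2, contributing (x − 6)^2

So m_A(x) = (x - 6)^2 = x^2 - 12*x + 36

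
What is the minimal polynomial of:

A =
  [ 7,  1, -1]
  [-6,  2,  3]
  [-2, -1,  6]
x^2 - 10*x + 25

The characteristic polynomial is χ_A(x) = (x - 5)^3, so the eigenvalues are known. The minimal polynomial is
  m_A(x) = Π_λ (x − λ)^{k_λ}
where k_λ is the size of the *largest* Jordan block for λ (equivalently, the smallest k with (A − λI)^k v = 0 for every generalised eigenvector v of λ).

  λ = 5: largest Jordan block has size 2, contributing (x − 5)^2

So m_A(x) = (x - 5)^2 = x^2 - 10*x + 25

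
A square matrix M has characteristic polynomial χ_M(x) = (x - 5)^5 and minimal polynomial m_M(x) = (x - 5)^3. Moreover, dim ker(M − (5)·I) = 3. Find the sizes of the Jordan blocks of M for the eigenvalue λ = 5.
Block sizes for λ = 5: [3, 1, 1]

Step 1 — from the characteristic polynomial, algebraic multiplicity of λ = 5 is 5. From dim ker(M − (5)·I) = 3, there are exactly 3 Jordan blocks for λ = 5.
Step 2 — from the minimal polynomial, the factor (x − 5)^3 tells us the largest block for λ = 5 has size 3.
Step 3 — with total size 5, 3 blocks, and largest block 3, the block sizes (in nonincreasing order) are [3, 1, 1].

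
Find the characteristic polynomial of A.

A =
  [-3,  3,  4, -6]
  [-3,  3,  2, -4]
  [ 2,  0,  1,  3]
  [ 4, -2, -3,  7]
x^4 - 8*x^3 + 24*x^2 - 32*x + 16

Expanding det(x·I − A) (e.g. by cofactor expansion or by noting that A is similar to its Jordan form J, which has the same characteristic polynomial as A) gives
  χ_A(x) = x^4 - 8*x^3 + 24*x^2 - 32*x + 16
which factors as (x - 2)^4. The eigenvalues (with algebraic multiplicities) are λ = 2 with multiplicity 4.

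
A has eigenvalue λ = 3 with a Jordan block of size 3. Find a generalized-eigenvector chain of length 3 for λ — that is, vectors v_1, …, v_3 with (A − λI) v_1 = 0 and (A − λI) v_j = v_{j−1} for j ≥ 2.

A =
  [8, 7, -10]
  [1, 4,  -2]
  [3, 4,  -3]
A Jordan chain for λ = 3 of length 3:
v_1 = (2, 0, 1)ᵀ
v_2 = (5, 1, 3)ᵀ
v_3 = (1, 0, 0)ᵀ

Let N = A − (3)·I. We want v_3 with N^3 v_3 = 0 but N^2 v_3 ≠ 0; then v_{j-1} := N · v_j for j = 3, …, 2.

Pick v_3 = (1, 0, 0)ᵀ.
Then v_2 = N · v_3 = (5, 1, 3)ᵀ.
Then v_1 = N · v_2 = (2, 0, 1)ᵀ.

Sanity check: (A − (3)·I) v_1 = (0, 0, 0)ᵀ = 0. ✓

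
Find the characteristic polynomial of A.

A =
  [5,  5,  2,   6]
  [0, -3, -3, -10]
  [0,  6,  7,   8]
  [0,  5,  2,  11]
x^4 - 20*x^3 + 150*x^2 - 500*x + 625

Expanding det(x·I − A) (e.g. by cofactor expansion or by noting that A is similar to its Jordan form J, which has the same characteristic polynomial as A) gives
  χ_A(x) = x^4 - 20*x^3 + 150*x^2 - 500*x + 625
which factors as (x - 5)^4. The eigenvalues (with algebraic multiplicities) are λ = 5 with multiplicity 4.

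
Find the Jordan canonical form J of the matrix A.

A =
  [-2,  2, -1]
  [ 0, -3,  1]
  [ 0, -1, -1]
J_3(-2)

The characteristic polynomial is
  det(x·I − A) = x^3 + 6*x^2 + 12*x + 8 = (x + 2)^3

Eigenvalues and multiplicities (the geometric multiplicity of λ is n − rank(A − λI), which equals the number of Jordan blocks for λ):
  λ = -2: algebraic multiplicity = 3, geometric multiplicity = 1

Determining the block sizes for each eigenvalue:
  λ = -2: one block (gm = 1), so the single block has size am = 3 → block sizes [3]

Assembling the blocks gives a Jordan form
J =
  [-2,  1,  0]
  [ 0, -2,  1]
  [ 0,  0, -2]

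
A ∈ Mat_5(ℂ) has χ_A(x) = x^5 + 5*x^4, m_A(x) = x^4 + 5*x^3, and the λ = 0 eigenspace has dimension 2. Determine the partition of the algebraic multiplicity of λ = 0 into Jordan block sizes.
Block sizes for λ = 0: [3, 1]

Step 1 — from the characteristic polynomial, algebraic multiplicity of λ = 0 is 4. From dim ker(A − (0)·I) = 2, there are exactly 2 Jordan blocks for λ = 0.
Step 2 — from the minimal polynomial, the factor (x − 0)^3 tells us the largest block for λ = 0 has size 3.
Step 3 — with total size 4, 2 blocks, and largest block 3, the block sizes (in nonincreasing order) are [3, 1].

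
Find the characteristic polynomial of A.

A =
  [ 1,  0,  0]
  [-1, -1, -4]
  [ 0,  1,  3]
x^3 - 3*x^2 + 3*x - 1

Expanding det(x·I − A) (e.g. by cofactor expansion or by noting that A is similar to its Jordan form J, which has the same characteristic polynomial as A) gives
  χ_A(x) = x^3 - 3*x^2 + 3*x - 1
which factors as (x - 1)^3. The eigenvalues (with algebraic multiplicities) are λ = 1 with multiplicity 3.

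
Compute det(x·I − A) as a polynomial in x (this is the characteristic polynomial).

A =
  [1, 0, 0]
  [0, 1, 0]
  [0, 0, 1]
x^3 - 3*x^2 + 3*x - 1

Expanding det(x·I − A) (e.g. by cofactor expansion or by noting that A is similar to its Jordan form J, which has the same characteristic polynomial as A) gives
  χ_A(x) = x^3 - 3*x^2 + 3*x - 1
which factors as (x - 1)^3. The eigenvalues (with algebraic multiplicities) are λ = 1 with multiplicity 3.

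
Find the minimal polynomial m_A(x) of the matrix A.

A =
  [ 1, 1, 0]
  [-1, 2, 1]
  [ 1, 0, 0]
x^3 - 3*x^2 + 3*x - 1

The characteristic polynomial is χ_A(x) = (x - 1)^3, so the eigenvalues are known. The minimal polynomial is
  m_A(x) = Π_λ (x − λ)^{k_λ}
where k_λ is the size of the *largest* Jordan block for λ (equivalently, the smallest k with (A − λI)^k v = 0 for every generalised eigenvector v of λ).

  λ = 1: largest Jordan block has size 3, contributing (x − 1)^3

So m_A(x) = (x - 1)^3 = x^3 - 3*x^2 + 3*x - 1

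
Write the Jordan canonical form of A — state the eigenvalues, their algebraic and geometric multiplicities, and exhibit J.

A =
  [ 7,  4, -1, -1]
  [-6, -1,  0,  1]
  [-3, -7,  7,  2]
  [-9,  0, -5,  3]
J_3(4) ⊕ J_1(4)

The characteristic polynomial is
  det(x·I − A) = x^4 - 16*x^3 + 96*x^2 - 256*x + 256 = (x - 4)^4

Eigenvalues and multiplicities (the geometric multiplicity of λ is n − rank(A − λI), which equals the number of Jordan blocks for λ):
  λ = 4: algebraic multiplicity = 4, geometric multiplicity = 2

Determining the block sizes for each eigenvalue:
  λ = 4: with am = 4 and gm = 2, the partition is not yet determined (e.g. several partitions of 4 into 2 parts exist). Let N = A − (4)·I. Computing rank(N^1) = 2, rank(N^2) = 1, rank(N^3) = 0; the number of blocks of size ≥ j is rank(N^{j−1}) − rank(N^j), giving [2, 1, 1]. So we have 1 block(s) of size 3, 1 block(s) of size 1 → block sizes [3, 1]

Assembling the blocks gives a Jordan form
J =
  [4, 1, 0, 0]
  [0, 4, 1, 0]
  [0, 0, 4, 0]
  [0, 0, 0, 4]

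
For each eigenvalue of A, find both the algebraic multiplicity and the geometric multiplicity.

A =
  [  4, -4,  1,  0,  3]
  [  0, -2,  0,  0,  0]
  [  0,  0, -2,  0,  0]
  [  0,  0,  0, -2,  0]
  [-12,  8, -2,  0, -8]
λ = -2: alg = 5, geom = 4

Step 1 — factor the characteristic polynomial to read off the algebraic multiplicities:
  χ_A(x) = (x + 2)^5

Step 2 — compute geometric multiplicities via the rank-nullity identity g(λ) = n − rank(A − λI):
  rank(A − (-2)·I) = 1, so dim ker(A − (-2)·I) = n − 1 = 4

Summary:
  λ = -2: algebraic multiplicity = 5, geometric multiplicity = 4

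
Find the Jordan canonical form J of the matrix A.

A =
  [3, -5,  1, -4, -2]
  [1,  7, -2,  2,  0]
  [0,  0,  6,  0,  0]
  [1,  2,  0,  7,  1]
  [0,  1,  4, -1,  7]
J_3(6) ⊕ J_2(6)

The characteristic polynomial is
  det(x·I − A) = x^5 - 30*x^4 + 360*x^3 - 2160*x^2 + 6480*x - 7776 = (x - 6)^5

Eigenvalues and multiplicities (the geometric multiplicity of λ is n − rank(A − λI), which equals the number of Jordan blocks for λ):
  λ = 6: algebraic multiplicity = 5, geometric multiplicity = 2

Determining the block sizes for each eigenvalue:
  λ = 6: with am = 5 and gm = 2, the partition is not yet determined (e.g. several partitions of 5 into 2 parts exist). Let N = A − (6)·I. Computing rank(N^1) = 3, rank(N^2) = 1, rank(N^3) = 0; the number of blocks of size ≥ j is rank(N^{j−1}) − rank(N^j), giving [2, 2, 1]. So we have 1 block(s) of size 3, 1 block(s) of size 2 → block sizes [3, 2]

Assembling the blocks gives a Jordan form
J =
  [6, 1, 0, 0, 0]
  [0, 6, 1, 0, 0]
  [0, 0, 6, 0, 0]
  [0, 0, 0, 6, 1]
  [0, 0, 0, 0, 6]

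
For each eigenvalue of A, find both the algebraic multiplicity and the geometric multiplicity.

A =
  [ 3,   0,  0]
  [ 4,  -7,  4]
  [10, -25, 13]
λ = 3: alg = 3, geom = 2

Step 1 — factor the characteristic polynomial to read off the algebraic multiplicities:
  χ_A(x) = (x - 3)^3

Step 2 — compute geometric multiplicities via the rank-nullity identity g(λ) = n − rank(A − λI):
  rank(A − (3)·I) = 1, so dim ker(A − (3)·I) = n − 1 = 2

Summary:
  λ = 3: algebraic multiplicity = 3, geometric multiplicity = 2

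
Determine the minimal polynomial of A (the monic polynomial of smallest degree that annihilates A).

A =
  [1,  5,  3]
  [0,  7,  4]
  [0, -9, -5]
x^3 - 3*x^2 + 3*x - 1

The characteristic polynomial is χ_A(x) = (x - 1)^3, so the eigenvalues are known. The minimal polynomial is
  m_A(x) = Π_λ (x − λ)^{k_λ}
where k_λ is the size of the *largest* Jordan block for λ (equivalently, the smallest k with (A − λI)^k v = 0 for every generalised eigenvector v of λ).

  λ = 1: largest Jordan block has size 3, contributing (x − 1)^3

So m_A(x) = (x - 1)^3 = x^3 - 3*x^2 + 3*x - 1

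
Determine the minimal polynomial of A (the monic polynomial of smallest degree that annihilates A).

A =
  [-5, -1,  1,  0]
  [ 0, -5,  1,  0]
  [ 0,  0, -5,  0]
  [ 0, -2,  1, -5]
x^3 + 15*x^2 + 75*x + 125

The characteristic polynomial is χ_A(x) = (x + 5)^4, so the eigenvalues are known. The minimal polynomial is
  m_A(x) = Π_λ (x − λ)^{k_λ}
where k_λ is the size of the *largest* Jordan block for λ (equivalently, the smallest k with (A − λI)^k v = 0 for every generalised eigenvector v of λ).

  λ = -5: largest Jordan block has size 3, contributing (x + 5)^3

So m_A(x) = (x + 5)^3 = x^3 + 15*x^2 + 75*x + 125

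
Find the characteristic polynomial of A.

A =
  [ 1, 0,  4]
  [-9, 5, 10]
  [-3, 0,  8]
x^3 - 14*x^2 + 65*x - 100

Expanding det(x·I − A) (e.g. by cofactor expansion or by noting that A is similar to its Jordan form J, which has the same characteristic polynomial as A) gives
  χ_A(x) = x^3 - 14*x^2 + 65*x - 100
which factors as (x - 5)^2*(x - 4). The eigenvalues (with algebraic multiplicities) are λ = 4 with multiplicity 1, λ = 5 with multiplicity 2.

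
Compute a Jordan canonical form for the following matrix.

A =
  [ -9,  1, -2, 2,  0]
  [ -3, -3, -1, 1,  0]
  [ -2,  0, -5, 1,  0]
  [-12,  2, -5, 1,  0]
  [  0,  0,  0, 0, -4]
J_3(-4) ⊕ J_1(-4) ⊕ J_1(-4)

The characteristic polynomial is
  det(x·I − A) = x^5 + 20*x^4 + 160*x^3 + 640*x^2 + 1280*x + 1024 = (x + 4)^5

Eigenvalues and multiplicities (the geometric multiplicity of λ is n − rank(A − λI), which equals the number of Jordan blocks for λ):
  λ = -4: algebraic multiplicity = 5, geometric multiplicity = 3

Determining the block sizes for each eigenvalue:
  λ = -4: with am = 5 and gm = 3, the partition is not yet determined (e.g. several partitions of 5 into 3 parts exist). Let N = A − (-4)·I. Computing rank(N^1) = 2, rank(N^2) = 1, rank(N^3) = 0; the number of blocks of size ≥ j is rank(N^{j−1}) − rank(N^j), giving [3, 1, 1]. So we have 1 block(s) of size 3, 2 block(s) of size 1 → block sizes [3, 1, 1]

Assembling the blocks gives a Jordan form
J =
  [-4,  1,  0,  0,  0]
  [ 0, -4,  1,  0,  0]
  [ 0,  0, -4,  0,  0]
  [ 0,  0,  0, -4,  0]
  [ 0,  0,  0,  0, -4]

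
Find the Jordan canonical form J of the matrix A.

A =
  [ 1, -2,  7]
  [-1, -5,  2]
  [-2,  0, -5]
J_3(-3)

The characteristic polynomial is
  det(x·I − A) = x^3 + 9*x^2 + 27*x + 27 = (x + 3)^3

Eigenvalues and multiplicities (the geometric multiplicity of λ is n − rank(A − λI), which equals the number of Jordan blocks for λ):
  λ = -3: algebraic multiplicity = 3, geometric multiplicity = 1

Determining the block sizes for each eigenvalue:
  λ = -3: one block (gm = 1), so the single block has size am = 3 → block sizes [3]

Assembling the blocks gives a Jordan form
J =
  [-3,  1,  0]
  [ 0, -3,  1]
  [ 0,  0, -3]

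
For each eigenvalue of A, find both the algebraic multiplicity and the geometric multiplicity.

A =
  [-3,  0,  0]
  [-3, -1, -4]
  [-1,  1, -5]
λ = -3: alg = 3, geom = 1

Step 1 — factor the characteristic polynomial to read off the algebraic multiplicities:
  χ_A(x) = (x + 3)^3

Step 2 — compute geometric multiplicities via the rank-nullity identity g(λ) = n − rank(A − λI):
  rank(A − (-3)·I) = 2, so dim ker(A − (-3)·I) = n − 2 = 1

Summary:
  λ = -3: algebraic multiplicity = 3, geometric multiplicity = 1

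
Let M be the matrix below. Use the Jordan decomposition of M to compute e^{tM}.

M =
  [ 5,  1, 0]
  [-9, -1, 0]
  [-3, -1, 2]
e^{tM} =
  [3*t*exp(2*t) + exp(2*t), t*exp(2*t), 0]
  [-9*t*exp(2*t), -3*t*exp(2*t) + exp(2*t), 0]
  [-3*t*exp(2*t), -t*exp(2*t), exp(2*t)]

Strategy: write M = P · J · P⁻¹ where J is a Jordan canonical form, so e^{tM} = P · e^{tJ} · P⁻¹, and e^{tJ} can be computed block-by-block.

M has Jordan form
J =
  [2, 1, 0]
  [0, 2, 0]
  [0, 0, 2]
(up to reordering of blocks).

Per-block formulas:
  For a 2×2 Jordan block J_2(2): exp(t · J_2(2)) = e^(2t)·(I + t·N), where N is the 2×2 nilpotent shift.
  For a 1×1 block at λ = 2: exp(t · [2]) = [e^(2t)].

After assembling e^{tJ} and conjugating by P, we get:

e^{tM} =
  [3*t*exp(2*t) + exp(2*t), t*exp(2*t), 0]
  [-9*t*exp(2*t), -3*t*exp(2*t) + exp(2*t), 0]
  [-3*t*exp(2*t), -t*exp(2*t), exp(2*t)]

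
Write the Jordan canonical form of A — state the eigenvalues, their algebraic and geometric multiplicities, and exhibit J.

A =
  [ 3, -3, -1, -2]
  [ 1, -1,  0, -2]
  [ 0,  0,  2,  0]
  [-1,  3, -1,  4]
J_3(2) ⊕ J_1(2)

The characteristic polynomial is
  det(x·I − A) = x^4 - 8*x^3 + 24*x^2 - 32*x + 16 = (x - 2)^4

Eigenvalues and multiplicities (the geometric multiplicity of λ is n − rank(A − λI), which equals the number of Jordan blocks for λ):
  λ = 2: algebraic multiplicity = 4, geometric multiplicity = 2

Determining the block sizes for each eigenvalue:
  λ = 2: with am = 4 and gm = 2, the partition is not yet determined (e.g. several partitions of 4 into 2 parts exist). Let N = A − (2)·I. Computing rank(N^1) = 2, rank(N^2) = 1, rank(N^3) = 0; the number of blocks of size ≥ j is rank(N^{j−1}) − rank(N^j), giving [2, 1, 1]. So we have 1 block(s) of size 3, 1 block(s) of size 1 → block sizes [3, 1]

Assembling the blocks gives a Jordan form
J =
  [2, 1, 0, 0]
  [0, 2, 1, 0]
  [0, 0, 2, 0]
  [0, 0, 0, 2]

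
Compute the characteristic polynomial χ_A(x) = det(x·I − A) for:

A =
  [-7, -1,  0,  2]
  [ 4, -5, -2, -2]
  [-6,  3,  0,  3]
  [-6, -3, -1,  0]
x^4 + 12*x^3 + 54*x^2 + 108*x + 81

Expanding det(x·I − A) (e.g. by cofactor expansion or by noting that A is similar to its Jordan form J, which has the same characteristic polynomial as A) gives
  χ_A(x) = x^4 + 12*x^3 + 54*x^2 + 108*x + 81
which factors as (x + 3)^4. The eigenvalues (with algebraic multiplicities) are λ = -3 with multiplicity 4.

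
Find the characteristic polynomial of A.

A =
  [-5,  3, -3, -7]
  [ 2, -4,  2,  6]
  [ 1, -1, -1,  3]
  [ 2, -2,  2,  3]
x^4 + 7*x^3 + 18*x^2 + 20*x + 8

Expanding det(x·I − A) (e.g. by cofactor expansion or by noting that A is similar to its Jordan form J, which has the same characteristic polynomial as A) gives
  χ_A(x) = x^4 + 7*x^3 + 18*x^2 + 20*x + 8
which factors as (x + 1)*(x + 2)^3. The eigenvalues (with algebraic multiplicities) are λ = -2 with multiplicity 3, λ = -1 with multiplicity 1.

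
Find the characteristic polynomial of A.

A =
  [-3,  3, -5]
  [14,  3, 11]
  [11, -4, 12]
x^3 - 12*x^2 + 48*x - 64

Expanding det(x·I − A) (e.g. by cofactor expansion or by noting that A is similar to its Jordan form J, which has the same characteristic polynomial as A) gives
  χ_A(x) = x^3 - 12*x^2 + 48*x - 64
which factors as (x - 4)^3. The eigenvalues (with algebraic multiplicities) are λ = 4 with multiplicity 3.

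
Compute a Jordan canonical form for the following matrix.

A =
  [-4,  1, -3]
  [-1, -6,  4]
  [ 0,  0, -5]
J_3(-5)

The characteristic polynomial is
  det(x·I − A) = x^3 + 15*x^2 + 75*x + 125 = (x + 5)^3

Eigenvalues and multiplicities (the geometric multiplicity of λ is n − rank(A − λI), which equals the number of Jordan blocks for λ):
  λ = -5: algebraic multiplicity = 3, geometric multiplicity = 1

Determining the block sizes for each eigenvalue:
  λ = -5: one block (gm = 1), so the single block has size am = 3 → block sizes [3]

Assembling the blocks gives a Jordan form
J =
  [-5,  1,  0]
  [ 0, -5,  1]
  [ 0,  0, -5]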